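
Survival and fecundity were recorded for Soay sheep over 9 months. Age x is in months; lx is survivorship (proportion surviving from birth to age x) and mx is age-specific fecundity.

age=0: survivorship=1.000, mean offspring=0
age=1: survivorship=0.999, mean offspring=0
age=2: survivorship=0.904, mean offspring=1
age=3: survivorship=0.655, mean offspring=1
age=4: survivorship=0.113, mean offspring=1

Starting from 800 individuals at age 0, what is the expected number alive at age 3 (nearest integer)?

Expected survivors = N0 · l_3 = 800 × 0.655 = 524 → 524

524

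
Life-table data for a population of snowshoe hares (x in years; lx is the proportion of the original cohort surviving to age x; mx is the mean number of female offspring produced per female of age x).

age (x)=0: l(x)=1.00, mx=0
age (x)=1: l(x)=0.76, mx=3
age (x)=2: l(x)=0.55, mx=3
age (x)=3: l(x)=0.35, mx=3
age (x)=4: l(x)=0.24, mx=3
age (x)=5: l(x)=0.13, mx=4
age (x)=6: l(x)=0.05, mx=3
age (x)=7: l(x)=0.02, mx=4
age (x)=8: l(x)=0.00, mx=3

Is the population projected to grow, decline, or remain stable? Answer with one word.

R0 = Σ lx·mx = 0 + 2.28 + 1.65 + 1.05 + 0.72 + 0.52 + 0.15 + 0.08 + 0 = 6.45
R0 > 1, so the population is growing.

growing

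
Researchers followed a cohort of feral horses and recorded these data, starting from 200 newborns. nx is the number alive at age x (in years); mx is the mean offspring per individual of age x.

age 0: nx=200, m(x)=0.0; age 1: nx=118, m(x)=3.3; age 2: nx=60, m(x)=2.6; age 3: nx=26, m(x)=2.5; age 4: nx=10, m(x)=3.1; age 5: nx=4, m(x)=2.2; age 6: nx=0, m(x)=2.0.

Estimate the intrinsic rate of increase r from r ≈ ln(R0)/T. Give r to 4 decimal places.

lx = nx/n0 = nx/200: 1, 0.59, 0.3, 0.13, 0.05, 0.02, 0
R0 = Σ lx·mx = 0 + 1.947 + 0.78 + 0.325 + 0.155 + 0.044 + 0 = 3.251
Σ x·lx·mx = 5.322; T = 5.322/3.251 = 1.63703…
r ≈ ln(R0)/T = ln(3.251)/1.63703… = 0.720182… → 0.7202

0.7202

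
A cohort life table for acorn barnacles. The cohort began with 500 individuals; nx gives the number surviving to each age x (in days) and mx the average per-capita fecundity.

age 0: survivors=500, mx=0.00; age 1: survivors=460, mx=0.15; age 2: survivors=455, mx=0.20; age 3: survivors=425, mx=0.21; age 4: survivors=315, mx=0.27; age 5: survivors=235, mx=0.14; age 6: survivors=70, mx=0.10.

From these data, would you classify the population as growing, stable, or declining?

declining

lx = nx/n0 = nx/500: 1, 0.92, 0.91, 0.85, 0.63, 0.47, 0.14
R0 = Σ lx·mx = 0 + 0.138 + 0.182 + 0.1785 + 0.1701 + 0.0658 + 0.014 = 0.7484
R0 < 1, so the population is declining.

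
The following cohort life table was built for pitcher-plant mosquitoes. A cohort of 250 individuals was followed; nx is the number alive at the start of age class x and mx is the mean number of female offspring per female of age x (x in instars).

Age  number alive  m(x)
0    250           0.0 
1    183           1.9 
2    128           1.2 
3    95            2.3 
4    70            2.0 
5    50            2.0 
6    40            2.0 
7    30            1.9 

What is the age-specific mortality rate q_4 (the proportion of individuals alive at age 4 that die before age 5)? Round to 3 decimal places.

lx = nx/n0 = nx/250: 1, 0.732, 0.512, 0.38, 0.28, 0.2, 0.16, 0.12
q_4 = (l_4 − l_5) / l_4 = (0.28 − 0.2) / 0.28
     = 0.08 / 0.28 = 0.285714… → 0.286

0.286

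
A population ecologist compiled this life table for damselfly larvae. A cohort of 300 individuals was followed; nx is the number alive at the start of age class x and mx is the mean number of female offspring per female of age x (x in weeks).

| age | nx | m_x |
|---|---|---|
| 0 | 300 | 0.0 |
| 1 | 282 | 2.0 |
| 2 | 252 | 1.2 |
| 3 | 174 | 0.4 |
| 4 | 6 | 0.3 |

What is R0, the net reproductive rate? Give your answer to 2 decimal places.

3.13

lx = nx/n0 = nx/300: 1, 0.94, 0.84, 0.58, 0.02
lx·mx by age: 0, 1.88, 1.008, 0.232, 0.006
R0 = Σ lx·mx = 3.126 → 3.13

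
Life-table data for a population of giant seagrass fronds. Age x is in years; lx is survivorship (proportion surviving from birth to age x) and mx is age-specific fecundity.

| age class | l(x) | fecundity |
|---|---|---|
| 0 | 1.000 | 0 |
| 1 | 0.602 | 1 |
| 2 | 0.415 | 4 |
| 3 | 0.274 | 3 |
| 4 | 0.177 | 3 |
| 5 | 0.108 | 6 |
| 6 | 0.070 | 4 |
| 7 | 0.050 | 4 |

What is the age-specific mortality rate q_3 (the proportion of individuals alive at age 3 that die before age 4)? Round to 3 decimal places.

0.354

q_3 = (l_3 − l_4) / l_3 = (0.274 − 0.177) / 0.274
     = 0.097 / 0.274 = 0.354015… → 0.354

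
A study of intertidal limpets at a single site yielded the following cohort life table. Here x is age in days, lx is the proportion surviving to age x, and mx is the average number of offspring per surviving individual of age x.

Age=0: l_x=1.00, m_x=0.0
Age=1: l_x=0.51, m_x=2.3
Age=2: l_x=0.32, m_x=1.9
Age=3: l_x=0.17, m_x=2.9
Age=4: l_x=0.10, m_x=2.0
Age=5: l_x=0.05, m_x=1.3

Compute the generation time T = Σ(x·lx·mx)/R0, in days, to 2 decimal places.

1.97

lx·mx: 0, 1.173, 0.608, 0.493, 0.2, 0.065 → R0 = 2.539
x·lx·mx: 0, 1.173, 1.216, 1.479, 0.8, 0.325 → Σ = 4.993
T = 4.993 / 2.539 = 1.966522… → 1.97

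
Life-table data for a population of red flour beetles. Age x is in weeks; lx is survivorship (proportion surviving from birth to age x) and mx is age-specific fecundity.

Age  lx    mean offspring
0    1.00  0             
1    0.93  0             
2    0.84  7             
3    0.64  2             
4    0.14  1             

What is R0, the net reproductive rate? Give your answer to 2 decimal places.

7.30

lx·mx by age: 0, 0, 5.88, 1.28, 0.14
R0 = Σ lx·mx = 7.3 → 7.30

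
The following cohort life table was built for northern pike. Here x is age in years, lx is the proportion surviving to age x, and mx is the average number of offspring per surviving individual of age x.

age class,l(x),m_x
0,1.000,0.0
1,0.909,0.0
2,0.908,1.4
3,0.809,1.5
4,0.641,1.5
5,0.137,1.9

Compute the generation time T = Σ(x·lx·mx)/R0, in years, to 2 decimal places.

lx·mx: 0, 0, 1.2712, 1.2135, 0.9615, 0.2603 → R0 = 3.7065
x·lx·mx: 0, 0, 2.5424, 3.6405, 3.846, 1.3015 → Σ = 11.3304
T = 11.3304 / 3.7065 = 3.0569… → 3.06

3.06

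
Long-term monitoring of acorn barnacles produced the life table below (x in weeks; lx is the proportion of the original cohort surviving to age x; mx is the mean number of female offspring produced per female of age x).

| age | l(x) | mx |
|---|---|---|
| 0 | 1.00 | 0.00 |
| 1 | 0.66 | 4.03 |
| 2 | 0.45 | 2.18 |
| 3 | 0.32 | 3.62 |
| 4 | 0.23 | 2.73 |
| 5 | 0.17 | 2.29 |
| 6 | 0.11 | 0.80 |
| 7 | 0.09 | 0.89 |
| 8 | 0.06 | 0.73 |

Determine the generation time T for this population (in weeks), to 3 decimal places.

2.321

lx·mx: 0, 2.6598, 0.981, 1.1584, 0.6279, 0.3893, 0.088, 0.0801, 0.0438 → R0 = 6.0283
x·lx·mx: 0, 2.6598, 1.962, 3.4752, 2.5116, 1.9465, 0.528, 0.5607, 0.3504 → Σ = 13.9942
T = 13.9942 / 6.0283 = 2.321417… → 2.321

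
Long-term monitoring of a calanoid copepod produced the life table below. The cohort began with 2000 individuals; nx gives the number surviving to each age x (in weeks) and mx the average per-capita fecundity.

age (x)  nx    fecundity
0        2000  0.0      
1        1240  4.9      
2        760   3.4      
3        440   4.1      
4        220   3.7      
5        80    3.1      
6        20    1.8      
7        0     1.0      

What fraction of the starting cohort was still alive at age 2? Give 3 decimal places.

l_2 = n_2/n_0 = 760/2000 = 0.38 → 0.380

0.380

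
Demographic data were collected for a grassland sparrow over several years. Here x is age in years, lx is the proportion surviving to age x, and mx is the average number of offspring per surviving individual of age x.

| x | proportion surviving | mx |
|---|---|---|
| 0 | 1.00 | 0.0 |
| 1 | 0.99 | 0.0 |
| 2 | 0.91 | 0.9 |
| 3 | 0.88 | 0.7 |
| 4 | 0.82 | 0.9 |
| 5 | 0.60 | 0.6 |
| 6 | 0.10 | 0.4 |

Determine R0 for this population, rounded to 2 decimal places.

2.57

lx·mx by age: 0, 0, 0.819, 0.616, 0.738, 0.36, 0.04
R0 = Σ lx·mx = 2.573 → 2.57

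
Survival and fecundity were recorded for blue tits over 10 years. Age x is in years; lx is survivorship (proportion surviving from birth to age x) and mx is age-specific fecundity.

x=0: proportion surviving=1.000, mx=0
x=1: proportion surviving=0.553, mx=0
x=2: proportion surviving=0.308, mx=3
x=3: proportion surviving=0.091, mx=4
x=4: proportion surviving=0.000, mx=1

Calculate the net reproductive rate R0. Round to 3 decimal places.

lx·mx by age: 0, 0, 0.924, 0.364, 0
R0 = Σ lx·mx = 1.288 → 1.288

1.288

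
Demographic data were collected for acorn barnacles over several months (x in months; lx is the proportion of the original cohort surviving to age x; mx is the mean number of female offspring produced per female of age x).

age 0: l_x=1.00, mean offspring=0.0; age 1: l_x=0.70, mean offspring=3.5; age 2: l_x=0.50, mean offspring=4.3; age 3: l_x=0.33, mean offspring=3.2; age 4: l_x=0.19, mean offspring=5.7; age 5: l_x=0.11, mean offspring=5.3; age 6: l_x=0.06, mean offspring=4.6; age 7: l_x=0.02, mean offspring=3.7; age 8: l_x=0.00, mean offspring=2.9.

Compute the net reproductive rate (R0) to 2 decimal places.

7.67

lx·mx by age: 0, 2.45, 2.15, 1.056, 1.083, 0.583, 0.276, 0.074, 0
R0 = Σ lx·mx = 7.672 → 7.67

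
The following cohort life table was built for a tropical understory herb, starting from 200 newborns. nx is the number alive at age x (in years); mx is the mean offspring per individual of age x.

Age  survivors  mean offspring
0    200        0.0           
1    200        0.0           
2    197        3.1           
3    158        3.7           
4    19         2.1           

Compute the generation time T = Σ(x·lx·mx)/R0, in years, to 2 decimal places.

lx = nx/n0 = nx/200: 1, 1, 0.985, 0.79, 0.095
lx·mx: 0, 0, 3.0535, 2.923, 0.1995 → R0 = 6.176
x·lx·mx: 0, 0, 6.107, 8.769, 0.798 → Σ = 15.674
T = 15.674 / 6.176 = 2.537889… → 2.54

2.54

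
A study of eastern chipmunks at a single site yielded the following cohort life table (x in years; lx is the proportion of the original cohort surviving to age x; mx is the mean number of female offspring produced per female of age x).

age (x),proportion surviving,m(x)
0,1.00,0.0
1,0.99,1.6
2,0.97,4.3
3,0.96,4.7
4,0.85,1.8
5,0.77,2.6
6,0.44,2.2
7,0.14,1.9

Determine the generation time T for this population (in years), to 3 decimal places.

3.144

lx·mx: 0, 1.584, 4.171, 4.512, 1.53, 2.002, 0.968, 0.266 → R0 = 15.033
x·lx·mx: 0, 1.584, 8.342, 13.536, 6.12, 10.01, 5.808, 1.862 → Σ = 47.262
T = 47.262 / 15.033 = 3.143883… → 3.144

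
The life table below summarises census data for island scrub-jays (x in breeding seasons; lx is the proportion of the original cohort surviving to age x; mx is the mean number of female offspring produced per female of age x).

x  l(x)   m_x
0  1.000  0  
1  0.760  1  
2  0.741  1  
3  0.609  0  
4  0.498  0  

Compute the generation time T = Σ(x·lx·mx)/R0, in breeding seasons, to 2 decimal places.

lx·mx: 0, 0.76, 0.741, 0, 0 → R0 = 1.501
x·lx·mx: 0, 0.76, 1.482, 0, 0 → Σ = 2.242
T = 2.242 / 1.501 = 1.493671… → 1.49

1.49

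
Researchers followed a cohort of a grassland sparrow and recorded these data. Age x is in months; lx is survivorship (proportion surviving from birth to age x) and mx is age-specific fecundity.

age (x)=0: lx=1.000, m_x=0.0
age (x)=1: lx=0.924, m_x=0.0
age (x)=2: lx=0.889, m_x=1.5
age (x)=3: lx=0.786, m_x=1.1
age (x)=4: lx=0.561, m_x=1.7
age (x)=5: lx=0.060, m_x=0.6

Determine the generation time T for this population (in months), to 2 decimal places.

lx·mx: 0, 0, 1.3335, 0.8646, 0.9537, 0.036 → R0 = 3.1878
x·lx·mx: 0, 0, 2.667, 2.5938, 3.8148, 0.18 → Σ = 9.2556
T = 9.2556 / 3.1878 = 2.903444… → 2.90

2.90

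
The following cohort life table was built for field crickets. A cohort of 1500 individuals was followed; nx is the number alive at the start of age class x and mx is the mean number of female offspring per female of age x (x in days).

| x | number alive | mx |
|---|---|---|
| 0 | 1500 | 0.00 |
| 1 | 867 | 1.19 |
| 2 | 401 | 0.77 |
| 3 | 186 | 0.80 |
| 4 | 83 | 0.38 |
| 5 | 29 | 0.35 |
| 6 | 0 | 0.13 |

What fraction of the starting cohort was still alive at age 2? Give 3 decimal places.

l_2 = n_2/n_0 = 401/1500 = 0.267333… → 0.267

0.267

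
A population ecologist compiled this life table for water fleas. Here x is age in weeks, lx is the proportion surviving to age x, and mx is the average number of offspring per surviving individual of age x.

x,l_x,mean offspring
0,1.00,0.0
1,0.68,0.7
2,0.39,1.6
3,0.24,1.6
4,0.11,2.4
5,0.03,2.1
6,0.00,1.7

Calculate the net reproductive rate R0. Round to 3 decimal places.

1.811

lx·mx by age: 0, 0.476, 0.624, 0.384, 0.264, 0.063, 0
R0 = Σ lx·mx = 1.811 → 1.811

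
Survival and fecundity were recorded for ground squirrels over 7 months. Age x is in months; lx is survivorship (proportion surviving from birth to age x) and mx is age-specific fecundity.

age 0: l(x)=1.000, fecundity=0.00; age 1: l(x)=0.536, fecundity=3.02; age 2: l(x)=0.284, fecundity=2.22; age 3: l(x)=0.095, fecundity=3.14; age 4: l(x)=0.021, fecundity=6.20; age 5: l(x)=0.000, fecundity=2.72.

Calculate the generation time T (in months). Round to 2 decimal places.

lx·mx: 0, 1.61872, 0.63048, 0.2983, 0.1302, 0 → R0 = 2.6777
x·lx·mx: 0, 1.61872, 1.26096, 0.8949, 0.5208, 0 → Σ = 4.29538
T = 4.29538 / 2.6777 = 1.60413… → 1.60

1.60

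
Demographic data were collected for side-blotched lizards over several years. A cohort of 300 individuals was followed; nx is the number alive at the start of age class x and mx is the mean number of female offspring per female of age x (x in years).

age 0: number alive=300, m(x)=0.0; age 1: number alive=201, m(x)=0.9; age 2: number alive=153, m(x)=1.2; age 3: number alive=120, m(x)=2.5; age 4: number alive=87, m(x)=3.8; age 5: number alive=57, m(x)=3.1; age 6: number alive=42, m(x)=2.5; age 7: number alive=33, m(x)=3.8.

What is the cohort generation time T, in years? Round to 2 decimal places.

3.68

lx = nx/n0 = nx/300: 1, 0.67, 0.51, 0.4, 0.29, 0.19, 0.14, 0.11
lx·mx: 0, 0.603, 0.612, 1, 1.102, 0.589, 0.35, 0.418 → R0 = 4.674
x·lx·mx: 0, 0.603, 1.224, 3, 4.408, 2.945, 2.1, 2.926 → Σ = 17.206
T = 17.206 / 4.674 = 3.681215… → 3.68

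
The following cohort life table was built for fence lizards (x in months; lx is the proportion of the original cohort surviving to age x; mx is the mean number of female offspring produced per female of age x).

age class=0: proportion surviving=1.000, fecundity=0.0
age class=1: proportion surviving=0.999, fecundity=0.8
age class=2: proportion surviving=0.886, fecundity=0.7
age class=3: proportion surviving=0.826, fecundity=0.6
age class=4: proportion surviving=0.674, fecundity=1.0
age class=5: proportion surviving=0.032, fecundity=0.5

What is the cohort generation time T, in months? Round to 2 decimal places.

2.42

lx·mx: 0, 0.7992, 0.6202, 0.4956, 0.674, 0.016 → R0 = 2.605
x·lx·mx: 0, 0.7992, 1.2404, 1.4868, 2.696, 0.08 → Σ = 6.3024
T = 6.3024 / 2.605 = 2.419347… → 2.42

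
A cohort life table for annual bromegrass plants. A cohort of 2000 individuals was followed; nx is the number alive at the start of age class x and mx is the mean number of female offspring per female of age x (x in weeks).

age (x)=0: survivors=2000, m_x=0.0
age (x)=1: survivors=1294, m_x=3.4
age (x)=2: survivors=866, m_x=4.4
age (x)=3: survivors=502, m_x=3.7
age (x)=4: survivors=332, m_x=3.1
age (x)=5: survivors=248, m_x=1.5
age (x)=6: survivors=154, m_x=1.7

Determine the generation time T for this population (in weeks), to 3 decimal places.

2.143

lx = nx/n0 = nx/2000: 1, 0.647, 0.433, 0.251, 0.166, 0.124, 0.077
lx·mx: 0, 2.1998, 1.9052, 0.9287, 0.5146, 0.186, 0.1309 → R0 = 5.8652
x·lx·mx: 0, 2.1998, 3.8104, 2.7861, 2.0584, 0.93, 0.7854 → Σ = 12.5701
T = 12.5701 / 5.8652 = 2.143166… → 2.143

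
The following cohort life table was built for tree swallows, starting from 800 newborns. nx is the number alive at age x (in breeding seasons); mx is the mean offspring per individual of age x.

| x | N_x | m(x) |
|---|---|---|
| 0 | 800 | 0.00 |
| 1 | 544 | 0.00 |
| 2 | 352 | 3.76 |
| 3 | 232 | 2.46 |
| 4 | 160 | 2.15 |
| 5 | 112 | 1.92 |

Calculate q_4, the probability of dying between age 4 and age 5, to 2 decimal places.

0.30

lx = nx/n0 = nx/800: 1, 0.68, 0.44, 0.29, 0.2, 0.14
q_4 = (l_4 − l_5) / l_4 = (0.2 − 0.14) / 0.2
     = 0.06 / 0.2 = 0.3 → 0.30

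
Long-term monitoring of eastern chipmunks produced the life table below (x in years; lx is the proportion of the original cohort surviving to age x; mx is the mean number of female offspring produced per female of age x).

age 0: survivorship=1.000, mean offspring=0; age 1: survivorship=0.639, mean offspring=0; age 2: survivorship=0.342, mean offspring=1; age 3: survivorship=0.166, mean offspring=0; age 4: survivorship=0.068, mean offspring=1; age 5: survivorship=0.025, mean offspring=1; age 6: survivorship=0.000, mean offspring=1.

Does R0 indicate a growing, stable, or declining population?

R0 = Σ lx·mx = 0 + 0 + 0.342 + 0 + 0.068 + 0.025 + 0 = 0.435
R0 < 1, so the population is declining.

declining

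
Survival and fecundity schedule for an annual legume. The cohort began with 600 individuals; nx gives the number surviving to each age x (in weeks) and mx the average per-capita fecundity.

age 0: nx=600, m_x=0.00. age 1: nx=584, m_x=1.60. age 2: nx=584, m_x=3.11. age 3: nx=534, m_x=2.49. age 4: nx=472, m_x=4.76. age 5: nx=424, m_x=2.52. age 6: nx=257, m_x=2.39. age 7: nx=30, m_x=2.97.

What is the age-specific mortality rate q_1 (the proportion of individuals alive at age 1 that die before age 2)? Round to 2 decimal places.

0.00

lx = nx/n0 = nx/600: 1, 0.97333…, 0.97333…, 0.89, 0.78667…, 0.70667…, 0.42833…, 0.05
q_1 = (l_1 − l_2) / l_1 = (0.973333… − 0.973333…) / 0.973333…
     = 0 / 0.973333… = 0 → 0.00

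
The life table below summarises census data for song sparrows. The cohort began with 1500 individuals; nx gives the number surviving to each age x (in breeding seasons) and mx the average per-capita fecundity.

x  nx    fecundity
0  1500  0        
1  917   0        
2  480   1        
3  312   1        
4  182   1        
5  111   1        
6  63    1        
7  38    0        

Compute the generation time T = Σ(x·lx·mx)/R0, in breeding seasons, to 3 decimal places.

lx = nx/n0 = nx/1500: 1, 0.61133…, 0.32, 0.208, 0.12133…, 0.074, 0.042, 0.02533…
lx·mx: 0, 0, 0.32, 0.208, 0.121333…, 0.074, 0.042, 0 → R0 = 0.765333…
x·lx·mx: 0, 0, 0.64, 0.624, 0.485333…, 0.37, 0.252, 0 → Σ = 2.371333…
T = 2.371333… / 0.765333… = 3.098432… → 3.098

3.098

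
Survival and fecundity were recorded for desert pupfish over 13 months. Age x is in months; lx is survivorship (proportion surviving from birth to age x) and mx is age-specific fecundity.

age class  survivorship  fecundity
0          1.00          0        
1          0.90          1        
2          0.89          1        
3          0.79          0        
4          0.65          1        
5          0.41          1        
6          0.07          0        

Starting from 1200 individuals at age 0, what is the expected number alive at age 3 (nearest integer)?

948

Expected survivors = N0 · l_3 = 1200 × 0.79 = 948 → 948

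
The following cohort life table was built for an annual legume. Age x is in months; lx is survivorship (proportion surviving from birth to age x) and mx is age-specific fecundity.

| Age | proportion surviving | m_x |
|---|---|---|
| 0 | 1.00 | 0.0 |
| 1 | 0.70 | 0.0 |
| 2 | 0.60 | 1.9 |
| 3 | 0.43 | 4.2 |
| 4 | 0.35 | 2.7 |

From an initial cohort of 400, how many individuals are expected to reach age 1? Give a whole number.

Expected survivors = N0 · l_1 = 400 × 0.70 = 280 → 280

280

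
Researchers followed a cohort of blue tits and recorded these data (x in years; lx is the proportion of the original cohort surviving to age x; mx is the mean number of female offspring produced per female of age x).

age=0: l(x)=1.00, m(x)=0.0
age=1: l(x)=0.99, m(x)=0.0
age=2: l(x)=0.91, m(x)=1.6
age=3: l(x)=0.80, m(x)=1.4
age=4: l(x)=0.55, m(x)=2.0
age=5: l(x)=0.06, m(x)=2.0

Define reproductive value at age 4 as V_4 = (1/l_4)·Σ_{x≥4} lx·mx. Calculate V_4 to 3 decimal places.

2.218

lx·mx for x ≥ 4: 1.1, 0.12 → sum = 1.22
V_4 = 1.22 / l_4 = 1.22 / 0.55 = 2.218182… → 2.218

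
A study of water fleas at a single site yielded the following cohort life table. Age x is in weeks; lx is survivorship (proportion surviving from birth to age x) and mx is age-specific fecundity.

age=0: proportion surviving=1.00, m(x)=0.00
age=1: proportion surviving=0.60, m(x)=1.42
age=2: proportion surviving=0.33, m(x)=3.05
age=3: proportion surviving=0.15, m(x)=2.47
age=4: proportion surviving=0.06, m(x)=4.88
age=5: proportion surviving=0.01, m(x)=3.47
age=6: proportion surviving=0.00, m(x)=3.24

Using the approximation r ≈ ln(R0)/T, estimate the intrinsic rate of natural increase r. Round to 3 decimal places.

R0 = Σ lx·mx = 0 + 0.852 + 1.0065 + 0.3705 + 0.2928 + 0.0347 + 0 = 2.5565
Σ x·lx·mx = 5.3212; T = 5.3212/2.5565 = 2.08144…
r ≈ ln(R0)/T = ln(2.5565)/2.08144… = 0.45096… → 0.451

0.451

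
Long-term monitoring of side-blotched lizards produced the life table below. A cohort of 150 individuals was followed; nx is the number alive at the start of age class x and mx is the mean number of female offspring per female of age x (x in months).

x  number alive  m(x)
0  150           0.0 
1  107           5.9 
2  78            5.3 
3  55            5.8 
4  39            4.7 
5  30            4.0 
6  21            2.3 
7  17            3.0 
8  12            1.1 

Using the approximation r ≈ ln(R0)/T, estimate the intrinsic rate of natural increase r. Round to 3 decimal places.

0.978

lx = nx/n0 = nx/150: 1, 0.71333…, 0.52, 0.36667…, 0.26, 0.2, 0.14, 0.11333…, 0.08
R0 = Σ lx·mx = 0 + 4.20867… + 2.756 + 2.12667… + 1.222 + 0.8 + 0.322 + 0.34… + 0.088 = 11.863333…
Σ x·lx·mx = 30.004667…; T = 30.004667…/11.863333… = 2.52919…
r ≈ ln(R0)/T = ln(11.863333…)/2.52919… = 0.97796… → 0.978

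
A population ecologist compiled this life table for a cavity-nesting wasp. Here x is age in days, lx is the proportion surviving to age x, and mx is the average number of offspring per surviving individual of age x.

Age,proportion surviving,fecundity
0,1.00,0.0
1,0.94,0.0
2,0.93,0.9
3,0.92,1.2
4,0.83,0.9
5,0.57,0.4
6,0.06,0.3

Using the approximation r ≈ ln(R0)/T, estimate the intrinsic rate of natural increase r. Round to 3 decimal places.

R0 = Σ lx·mx = 0 + 0 + 0.837 + 1.104 + 0.747 + 0.228 + 0.018 = 2.934
Σ x·lx·mx = 9.222; T = 9.222/2.934 = 3.14315…
r ≈ ln(R0)/T = ln(2.934)/3.14315… = 0.34245… → 0.342

0.342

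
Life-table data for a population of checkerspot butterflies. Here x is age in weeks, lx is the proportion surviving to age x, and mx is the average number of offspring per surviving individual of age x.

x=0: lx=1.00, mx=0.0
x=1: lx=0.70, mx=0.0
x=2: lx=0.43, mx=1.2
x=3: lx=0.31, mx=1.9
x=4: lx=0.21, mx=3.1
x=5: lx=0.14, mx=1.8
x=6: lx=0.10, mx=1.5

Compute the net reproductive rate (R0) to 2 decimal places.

lx·mx by age: 0, 0, 0.516, 0.589, 0.651, 0.252, 0.15
R0 = Σ lx·mx = 2.158 → 2.16

2.16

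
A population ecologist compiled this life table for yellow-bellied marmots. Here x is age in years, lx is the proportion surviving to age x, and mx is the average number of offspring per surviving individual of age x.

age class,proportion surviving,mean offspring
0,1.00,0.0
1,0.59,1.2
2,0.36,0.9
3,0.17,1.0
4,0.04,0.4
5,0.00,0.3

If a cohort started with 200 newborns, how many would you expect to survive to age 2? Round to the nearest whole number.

72

Expected survivors = N0 · l_2 = 200 × 0.36 = 72 → 72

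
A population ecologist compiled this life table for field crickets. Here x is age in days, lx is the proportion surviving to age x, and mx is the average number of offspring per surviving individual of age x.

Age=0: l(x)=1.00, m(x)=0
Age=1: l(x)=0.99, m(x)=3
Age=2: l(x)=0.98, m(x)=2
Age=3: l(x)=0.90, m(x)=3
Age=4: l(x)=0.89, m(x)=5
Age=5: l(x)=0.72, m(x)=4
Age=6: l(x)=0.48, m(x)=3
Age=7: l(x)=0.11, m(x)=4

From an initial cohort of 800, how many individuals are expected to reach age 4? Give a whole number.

712

Expected survivors = N0 · l_4 = 800 × 0.89 = 712 → 712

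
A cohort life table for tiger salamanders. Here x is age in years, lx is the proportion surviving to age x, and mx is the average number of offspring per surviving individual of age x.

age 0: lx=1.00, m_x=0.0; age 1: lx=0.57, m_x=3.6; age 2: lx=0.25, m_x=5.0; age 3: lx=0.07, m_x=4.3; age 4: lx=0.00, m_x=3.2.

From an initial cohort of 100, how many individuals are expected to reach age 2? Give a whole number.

Expected survivors = N0 · l_2 = 100 × 0.25 = 25 → 25

25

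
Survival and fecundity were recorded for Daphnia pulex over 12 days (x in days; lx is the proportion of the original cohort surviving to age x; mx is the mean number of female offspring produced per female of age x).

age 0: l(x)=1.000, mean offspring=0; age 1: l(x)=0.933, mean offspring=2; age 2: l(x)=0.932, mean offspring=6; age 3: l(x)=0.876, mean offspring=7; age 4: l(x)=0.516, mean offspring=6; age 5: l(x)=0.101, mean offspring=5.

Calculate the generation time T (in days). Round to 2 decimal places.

2.70

lx·mx: 0, 1.866, 5.592, 6.132, 3.096, 0.505 → R0 = 17.191
x·lx·mx: 0, 1.866, 11.184, 18.396, 12.384, 2.525 → Σ = 46.355
T = 46.355 / 17.191 = 2.696469… → 2.70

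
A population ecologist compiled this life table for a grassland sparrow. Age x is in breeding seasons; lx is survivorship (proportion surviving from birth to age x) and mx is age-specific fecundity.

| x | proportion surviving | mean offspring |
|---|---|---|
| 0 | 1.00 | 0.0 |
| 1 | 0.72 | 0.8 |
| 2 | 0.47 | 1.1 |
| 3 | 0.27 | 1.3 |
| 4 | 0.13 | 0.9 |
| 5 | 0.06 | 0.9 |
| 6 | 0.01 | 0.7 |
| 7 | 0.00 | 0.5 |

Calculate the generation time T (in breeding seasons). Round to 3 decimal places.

2.123

lx·mx: 0, 0.576, 0.517, 0.351, 0.117, 0.054, 0.007, 0 → R0 = 1.622
x·lx·mx: 0, 0.576, 1.034, 1.053, 0.468, 0.27, 0.042, 0 → Σ = 3.443
T = 3.443 / 1.622 = 2.122688… → 2.123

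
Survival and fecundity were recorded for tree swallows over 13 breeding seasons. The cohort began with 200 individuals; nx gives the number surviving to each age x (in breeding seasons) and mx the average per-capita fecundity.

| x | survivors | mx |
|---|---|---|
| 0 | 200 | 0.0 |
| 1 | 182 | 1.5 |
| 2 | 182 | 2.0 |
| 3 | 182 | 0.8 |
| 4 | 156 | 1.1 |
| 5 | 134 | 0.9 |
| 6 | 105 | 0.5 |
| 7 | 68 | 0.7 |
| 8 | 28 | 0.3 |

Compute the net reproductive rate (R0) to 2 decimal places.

lx = nx/n0 = nx/200: 1, 0.91, 0.91, 0.91, 0.78, 0.67, 0.525, 0.34, 0.14
lx·mx by age: 0, 1.365, 1.82, 0.728, 0.858, 0.603, 0.2625, 0.238, 0.042
R0 = Σ lx·mx = 5.9165 → 5.92

5.92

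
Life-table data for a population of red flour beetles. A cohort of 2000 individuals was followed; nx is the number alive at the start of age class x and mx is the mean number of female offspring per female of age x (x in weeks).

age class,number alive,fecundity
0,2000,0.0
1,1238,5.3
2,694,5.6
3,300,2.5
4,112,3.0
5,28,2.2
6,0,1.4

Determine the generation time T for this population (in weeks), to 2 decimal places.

lx = nx/n0 = nx/2000: 1, 0.619, 0.347, 0.15, 0.056, 0.014, 0
lx·mx: 0, 3.2807, 1.9432, 0.375, 0.168, 0.0308, 0 → R0 = 5.7977
x·lx·mx: 0, 3.2807, 3.8864, 1.125, 0.672, 0.154, 0 → Σ = 9.1181
T = 9.1181 / 5.7977 = 1.57271… → 1.57

1.57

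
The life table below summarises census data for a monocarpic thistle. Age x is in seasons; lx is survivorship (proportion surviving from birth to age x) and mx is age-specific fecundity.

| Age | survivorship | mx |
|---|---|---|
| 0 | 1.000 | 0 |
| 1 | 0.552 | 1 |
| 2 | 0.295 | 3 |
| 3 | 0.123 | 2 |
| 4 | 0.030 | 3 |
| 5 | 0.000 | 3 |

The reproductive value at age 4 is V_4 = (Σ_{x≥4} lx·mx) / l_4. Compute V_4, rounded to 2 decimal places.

lx·mx for x ≥ 4: 0.09, 0 → sum = 0.09
V_4 = 0.09 / l_4 = 0.09 / 0.03 = 3 → 3.00

3.00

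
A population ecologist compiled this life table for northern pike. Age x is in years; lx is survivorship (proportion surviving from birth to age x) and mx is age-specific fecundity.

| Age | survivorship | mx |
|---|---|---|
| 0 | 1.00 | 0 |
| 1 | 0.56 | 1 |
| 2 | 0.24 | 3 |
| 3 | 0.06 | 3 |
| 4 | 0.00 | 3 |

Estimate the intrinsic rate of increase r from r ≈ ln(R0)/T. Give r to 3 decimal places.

0.218

R0 = Σ lx·mx = 0 + 0.56 + 0.72 + 0.18 + 0 = 1.46
Σ x·lx·mx = 2.54; T = 2.54/1.46 = 1.73973…
r ≈ ln(R0)/T = ln(1.46)/1.73973… = 0.21753… → 0.218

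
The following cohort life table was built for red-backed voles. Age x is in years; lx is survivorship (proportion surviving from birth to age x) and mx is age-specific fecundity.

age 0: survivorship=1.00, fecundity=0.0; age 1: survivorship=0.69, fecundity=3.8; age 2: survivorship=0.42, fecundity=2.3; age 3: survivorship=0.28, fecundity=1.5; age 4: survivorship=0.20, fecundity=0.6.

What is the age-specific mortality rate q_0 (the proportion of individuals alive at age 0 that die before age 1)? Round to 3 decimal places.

0.310

q_0 = (l_0 − l_1) / l_0 = (1 − 0.69) / 1
     = 0.31 / 1 = 0.31 → 0.310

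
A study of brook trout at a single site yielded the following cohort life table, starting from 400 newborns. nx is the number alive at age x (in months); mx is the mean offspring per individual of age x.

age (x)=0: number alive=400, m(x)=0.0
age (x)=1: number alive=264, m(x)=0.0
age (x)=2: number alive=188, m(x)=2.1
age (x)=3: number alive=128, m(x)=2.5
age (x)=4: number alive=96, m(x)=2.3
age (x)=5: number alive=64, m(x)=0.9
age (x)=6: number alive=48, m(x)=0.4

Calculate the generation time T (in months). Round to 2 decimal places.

lx = nx/n0 = nx/400: 1, 0.66, 0.47, 0.32, 0.24, 0.16, 0.12
lx·mx: 0, 0, 0.987, 0.8, 0.552, 0.144, 0.048 → R0 = 2.531
x·lx·mx: 0, 0, 1.974, 2.4, 2.208, 0.72, 0.288 → Σ = 7.59
T = 7.59 / 2.531 = 2.998815… → 3.00

3.00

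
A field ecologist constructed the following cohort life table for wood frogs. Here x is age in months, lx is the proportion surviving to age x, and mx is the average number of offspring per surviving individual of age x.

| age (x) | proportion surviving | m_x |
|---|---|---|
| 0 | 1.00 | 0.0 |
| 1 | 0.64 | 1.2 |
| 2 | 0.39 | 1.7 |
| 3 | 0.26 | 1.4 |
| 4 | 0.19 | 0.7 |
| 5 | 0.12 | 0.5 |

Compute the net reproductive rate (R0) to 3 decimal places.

1.988

lx·mx by age: 0, 0.768, 0.663, 0.364, 0.133, 0.06
R0 = Σ lx·mx = 1.988 → 1.988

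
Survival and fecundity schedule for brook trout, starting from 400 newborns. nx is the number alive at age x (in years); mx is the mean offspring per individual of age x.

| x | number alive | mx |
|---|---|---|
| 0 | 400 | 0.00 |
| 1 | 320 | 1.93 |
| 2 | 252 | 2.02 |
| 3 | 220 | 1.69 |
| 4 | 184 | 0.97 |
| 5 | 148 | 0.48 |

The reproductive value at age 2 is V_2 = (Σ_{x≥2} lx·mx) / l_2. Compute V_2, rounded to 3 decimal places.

lx = nx/n0 = nx/400: 1, 0.8, 0.63, 0.55, 0.46, 0.37
lx·mx for x ≥ 2: 1.2726, 0.9295, 0.4462, 0.1776 → sum = 2.8259
V_2 = 2.8259 / l_2 = 2.8259 / 0.63 = 4.485556… → 4.486

4.486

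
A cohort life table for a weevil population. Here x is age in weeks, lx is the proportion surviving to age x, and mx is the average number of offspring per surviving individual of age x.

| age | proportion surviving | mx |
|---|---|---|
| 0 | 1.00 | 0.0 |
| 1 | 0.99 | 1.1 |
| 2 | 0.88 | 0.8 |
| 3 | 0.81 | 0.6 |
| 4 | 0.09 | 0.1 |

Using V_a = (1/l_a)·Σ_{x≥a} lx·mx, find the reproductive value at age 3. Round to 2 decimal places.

lx·mx for x ≥ 3: 0.486, 0.009 → sum = 0.495
V_3 = 0.495 / l_3 = 0.495 / 0.81 = 0.611111… → 0.61

0.61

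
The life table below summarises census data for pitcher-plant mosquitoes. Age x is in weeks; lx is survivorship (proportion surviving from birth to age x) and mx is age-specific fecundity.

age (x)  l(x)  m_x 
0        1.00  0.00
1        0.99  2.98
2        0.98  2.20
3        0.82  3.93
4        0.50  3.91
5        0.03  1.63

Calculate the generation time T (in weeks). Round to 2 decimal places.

2.42

lx·mx: 0, 2.9502, 2.156, 3.2226, 1.955, 0.0489 → R0 = 10.3327
x·lx·mx: 0, 2.9502, 4.312, 9.6678, 7.82, 0.2445 → Σ = 24.9945
T = 24.9945 / 10.3327 = 2.418971… → 2.42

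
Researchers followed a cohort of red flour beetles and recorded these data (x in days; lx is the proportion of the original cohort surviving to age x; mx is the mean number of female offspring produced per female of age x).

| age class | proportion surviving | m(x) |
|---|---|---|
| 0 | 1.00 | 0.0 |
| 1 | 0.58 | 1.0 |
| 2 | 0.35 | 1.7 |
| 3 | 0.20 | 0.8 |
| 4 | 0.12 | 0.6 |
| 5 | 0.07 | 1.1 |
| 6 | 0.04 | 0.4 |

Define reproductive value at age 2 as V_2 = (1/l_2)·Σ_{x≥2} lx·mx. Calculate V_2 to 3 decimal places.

2.629

lx·mx for x ≥ 2: 0.595, 0.16, 0.072, 0.077, 0.016 → sum = 0.92
V_2 = 0.92 / l_2 = 0.92 / 0.35 = 2.628571… → 2.629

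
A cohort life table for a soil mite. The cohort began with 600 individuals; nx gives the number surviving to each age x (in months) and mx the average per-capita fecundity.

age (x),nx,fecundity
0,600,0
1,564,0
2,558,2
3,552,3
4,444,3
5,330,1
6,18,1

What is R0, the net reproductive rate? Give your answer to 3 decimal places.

7.420

lx = nx/n0 = nx/600: 1, 0.94, 0.93, 0.92, 0.74, 0.55, 0.03
lx·mx by age: 0, 0, 1.86, 2.76, 2.22, 0.55, 0.03
R0 = Σ lx·mx = 7.42 → 7.420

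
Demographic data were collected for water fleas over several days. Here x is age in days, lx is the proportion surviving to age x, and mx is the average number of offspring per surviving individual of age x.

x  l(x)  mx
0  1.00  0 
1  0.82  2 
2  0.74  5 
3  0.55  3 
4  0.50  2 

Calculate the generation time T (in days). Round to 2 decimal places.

2.25

lx·mx: 0, 1.64, 3.7, 1.65, 1 → R0 = 7.99
x·lx·mx: 0, 1.64, 7.4, 4.95, 4 → Σ = 17.99
T = 17.99 / 7.99 = 2.251564… → 2.25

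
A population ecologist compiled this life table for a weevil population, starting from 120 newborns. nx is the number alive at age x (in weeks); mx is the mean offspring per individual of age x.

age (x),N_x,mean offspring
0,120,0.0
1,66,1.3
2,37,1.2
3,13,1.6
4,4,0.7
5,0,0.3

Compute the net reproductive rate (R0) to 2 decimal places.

lx = nx/n0 = nx/120: 1, 0.55, 0.30833…, 0.10833…, 0.03333…, 0
lx·mx by age: 0, 0.715, 0.37…, 0.173333…, 0.023333…, 0
R0 = Σ lx·mx = 1.281667… → 1.28

1.28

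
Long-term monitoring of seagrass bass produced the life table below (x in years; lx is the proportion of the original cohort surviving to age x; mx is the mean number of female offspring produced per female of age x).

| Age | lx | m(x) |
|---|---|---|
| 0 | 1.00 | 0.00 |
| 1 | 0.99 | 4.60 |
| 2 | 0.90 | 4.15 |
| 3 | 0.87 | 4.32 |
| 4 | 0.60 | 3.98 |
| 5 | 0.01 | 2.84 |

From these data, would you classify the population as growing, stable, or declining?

growing

R0 = Σ lx·mx = 0 + 4.554 + 3.735 + 3.7584 + 2.388 + 0.0284 = 14.4638
R0 > 1, so the population is growing.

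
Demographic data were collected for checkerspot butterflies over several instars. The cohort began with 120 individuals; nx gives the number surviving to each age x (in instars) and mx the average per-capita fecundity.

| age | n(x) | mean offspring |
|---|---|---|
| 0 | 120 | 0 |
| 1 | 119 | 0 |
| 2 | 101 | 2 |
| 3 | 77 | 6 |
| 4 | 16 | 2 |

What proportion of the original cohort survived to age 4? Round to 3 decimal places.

l_4 = n_4/n_0 = 16/120 = 0.133333… → 0.133

0.133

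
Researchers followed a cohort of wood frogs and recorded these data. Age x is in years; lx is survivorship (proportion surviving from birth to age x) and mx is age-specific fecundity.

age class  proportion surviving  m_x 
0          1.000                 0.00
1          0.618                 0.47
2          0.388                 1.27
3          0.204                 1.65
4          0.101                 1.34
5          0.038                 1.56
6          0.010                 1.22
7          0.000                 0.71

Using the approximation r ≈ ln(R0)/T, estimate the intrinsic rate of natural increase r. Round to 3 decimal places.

0.117

R0 = Σ lx·mx = 0 + 0.29046 + 0.49276 + 0.3366 + 0.13534 + 0.05928 + 0.0122 + 0 = 1.32664
Σ x·lx·mx = 3.19674; T = 3.19674/1.32664 = 2.40965…
r ≈ ln(R0)/T = ln(1.32664)/2.40965… = 0.1173… → 0.117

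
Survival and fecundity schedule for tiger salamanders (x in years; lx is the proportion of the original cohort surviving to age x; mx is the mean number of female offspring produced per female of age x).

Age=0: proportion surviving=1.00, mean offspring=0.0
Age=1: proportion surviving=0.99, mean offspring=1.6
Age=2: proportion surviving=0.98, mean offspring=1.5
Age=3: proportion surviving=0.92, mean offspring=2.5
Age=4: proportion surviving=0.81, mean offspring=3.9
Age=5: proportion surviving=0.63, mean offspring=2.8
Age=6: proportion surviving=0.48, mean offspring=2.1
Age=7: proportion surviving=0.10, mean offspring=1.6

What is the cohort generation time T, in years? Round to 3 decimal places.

lx·mx: 0, 1.584, 1.47, 2.3, 3.159, 1.764, 1.008, 0.16 → R0 = 11.445
x·lx·mx: 0, 1.584, 2.94, 6.9, 12.636, 8.82, 6.048, 1.12 → Σ = 40.048
T = 40.048 / 11.445 = 3.49917… → 3.499

3.499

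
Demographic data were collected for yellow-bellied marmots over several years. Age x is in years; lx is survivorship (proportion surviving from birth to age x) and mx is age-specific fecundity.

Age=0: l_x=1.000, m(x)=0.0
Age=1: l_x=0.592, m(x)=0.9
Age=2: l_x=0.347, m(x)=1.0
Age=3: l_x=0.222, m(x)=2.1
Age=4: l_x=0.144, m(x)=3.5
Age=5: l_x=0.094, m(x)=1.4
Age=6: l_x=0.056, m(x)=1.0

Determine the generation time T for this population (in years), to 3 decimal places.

lx·mx: 0, 0.5328, 0.347, 0.4662, 0.504, 0.1316, 0.056 → R0 = 2.0376
x·lx·mx: 0, 0.5328, 0.694, 1.3986, 2.016, 0.658, 0.336 → Σ = 5.6354
T = 5.6354 / 2.0376 = 2.765705… → 2.766

2.766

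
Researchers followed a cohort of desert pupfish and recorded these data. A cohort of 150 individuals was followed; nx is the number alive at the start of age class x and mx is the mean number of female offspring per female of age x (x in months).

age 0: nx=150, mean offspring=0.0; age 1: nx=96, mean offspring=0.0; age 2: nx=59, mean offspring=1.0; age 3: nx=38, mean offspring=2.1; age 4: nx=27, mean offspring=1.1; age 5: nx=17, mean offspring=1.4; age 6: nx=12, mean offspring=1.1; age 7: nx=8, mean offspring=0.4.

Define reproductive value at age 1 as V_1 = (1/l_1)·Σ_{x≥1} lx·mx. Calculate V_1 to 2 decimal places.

lx = nx/n0 = nx/150: 1, 0.64, 0.39333…, 0.25333…, 0.18, 0.11333…, 0.08, 0.05333…
lx·mx for x ≥ 1: 0, 0.393333…, 0.532…, 0.198, 0.158667…, 0.088, 0.021333… → sum = 1.391333…
V_1 = 1.391333… / l_1 = 1.391333… / 0.64 = 2.173958… → 2.17

2.17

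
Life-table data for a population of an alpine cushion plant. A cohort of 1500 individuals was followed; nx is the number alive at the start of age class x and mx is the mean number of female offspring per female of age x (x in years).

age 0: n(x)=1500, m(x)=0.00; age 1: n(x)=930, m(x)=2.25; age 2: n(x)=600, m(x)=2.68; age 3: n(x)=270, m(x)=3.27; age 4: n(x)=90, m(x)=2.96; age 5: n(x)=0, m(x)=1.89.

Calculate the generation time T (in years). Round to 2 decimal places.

lx = nx/n0 = nx/1500: 1, 0.62, 0.4, 0.18, 0.06, 0
lx·mx: 0, 1.395, 1.072, 0.5886, 0.1776, 0 → R0 = 3.2332
x·lx·mx: 0, 1.395, 2.144, 1.7658, 0.7104, 0 → Σ = 6.0152
T = 6.0152 / 3.2332 = 1.860448… → 1.86

1.86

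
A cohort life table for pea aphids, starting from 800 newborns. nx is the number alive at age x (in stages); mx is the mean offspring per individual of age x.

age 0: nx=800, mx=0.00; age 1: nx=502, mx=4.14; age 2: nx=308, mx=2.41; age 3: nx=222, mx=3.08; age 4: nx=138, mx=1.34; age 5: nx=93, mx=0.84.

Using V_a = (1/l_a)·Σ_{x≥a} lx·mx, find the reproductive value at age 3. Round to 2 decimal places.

lx = nx/n0 = nx/800: 1, 0.6275, 0.385, 0.2775, 0.1725, 0.11625
lx·mx for x ≥ 3: 0.8547, 0.23115, 0.09765… → sum = 1.1835…
V_3 = 1.1835… / l_3 = 1.1835… / 0.2775 = 4.264865… → 4.26

4.26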